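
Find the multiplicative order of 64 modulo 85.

4

The order of 64 must divide φ(85) = φ(5·17) = (5−1)·(17−1) = 4·16 = 64 = 2^6.
Divisors of 64: 1, 2, 4, 8, 16, 32, 64.
Test each divisor d:
64^1 ≡ 64 (mod 85)
64^2 ≡ 16 (mod 85)
64^4 ≡ 1 (mod 85) ✓
So ord_85(64) = 4.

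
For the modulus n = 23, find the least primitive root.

5

φ(23) = 23 − 1 = 22 = 2 · 11.
g is a primitive root iff g^(22/q) ≢ 1 (mod 23) for each prime q ∈ {2, 11}.
g = 2: 2^11 ≡ 1 — hits 1, so not a primitive root.
g = 3: 3^11 ≡ 1 — hits 1, so not a primitive root.
g = 4: 4^11 ≡ 1 — hits 1, so not a primitive root.
g = 5: 5^11 ≡ 22; 5^2 ≡ 2 — none is 1, so 5 is a primitive root.
Hence the least primitive root of 23 is 5.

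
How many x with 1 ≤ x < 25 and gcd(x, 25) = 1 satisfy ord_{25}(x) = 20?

φ(25) = φ(5^2) = 5·(5−1) = 20 = 2^2 · 5.
Since (Z/25Z)^× is cyclic of order 20, the number of elements of order d is φ(d) when d | 20 and 0 otherwise.
20 = 2^2 · 5 divides 20, and φ(20) = 8.

8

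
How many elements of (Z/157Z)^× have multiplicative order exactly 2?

1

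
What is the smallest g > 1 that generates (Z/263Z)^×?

φ(263) = 263 − 1 = 262 = 2 · 131.
Test candidates g = 2, 3, … against the prime factors q ∈ {2, 131} of φ(263): g is a generator iff g^(262/q) ≢ 1 for every such q.
g = 2: 2^131 ≡ 1 — hits 1, so not a primitive root.
g = 3: 3^131 ≡ 1 — hits 1, so not a primitive root.
g = 4: 4^131 ≡ 1 — hits 1, so not a primitive root.
g = 5: 5^131 ≡ 262; 5^2 ≡ 25 — none is 1, so 5 is a primitive root.
So 5 is the smallest generator of (Z/263Z)^×.

5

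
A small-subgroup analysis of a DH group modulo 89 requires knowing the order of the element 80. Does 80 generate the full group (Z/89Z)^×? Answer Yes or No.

φ(89) = 89 − 1 = 88 = 2^3 · 11.
80 is a primitive root mod 89 iff 80^(φ(89)/q) ≢ 1 for every prime q | φ(89), i.e. q ∈ {2, 11}.
80^44 ≡ 1 (mod 89)  [q = 2: ≡ 1 ✗]
80^8 ≡ 2 (mod 89)  [q = 11: ≢ 1 ✓]
The check at q = 2 fails, so 80 generates a proper subgroup.

No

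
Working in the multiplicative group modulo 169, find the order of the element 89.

ord(89) | φ(169) = φ(13^2) = 13·(13−1) = 156 = 2^2 · 3 · 13.
Divisors of 156: 1, 2, 3, 4, 6, 12, 13, 26, 39, 52, 78, 156.
Evaluate successive powers at the divisors of 156:
89^1 ≡ 89
89^2 ≡ 147
89^3 ≡ 70
89^4 ≡ 146
89^6 ≡ 168
89^12 ≡ 1
So ord_169(89) = 12.

12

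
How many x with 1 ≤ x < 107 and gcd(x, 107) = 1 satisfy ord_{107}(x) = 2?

1

φ(107) = 107 − 1 = 106 = 2 · 53.
(Z/107Z)^× is cyclic (|G| = 106); a cyclic group of order m has exactly φ(d) elements of each order d | m, and none otherwise.
2 | 106, and φ(2) = 2 − 1 = 1.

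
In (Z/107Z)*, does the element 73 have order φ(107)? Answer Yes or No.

Yes

φ(107) = 107 − 1 = 106 = 2 · 53.
73 is a primitive root mod 107 iff 73^(φ(107)/q) ≢ 1 for every prime q | φ(107), i.e. q ∈ {2, 53}.
73^53 ≡ 106 (mod 107)  [q = 2: ≢ 1 ✓]
73^2 ≡ 86 (mod 107)  [q = 53: ≢ 1 ✓]
None equal 1, so ord_107(73) = 106: 73 is a primitive root.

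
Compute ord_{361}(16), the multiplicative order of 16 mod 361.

171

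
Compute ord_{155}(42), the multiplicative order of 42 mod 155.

60

Since 42 ∈ (Z/155Z)^×, its order divides φ(155) = φ(5·31) = (5−1)·(31−1) = 4·30 = 120 = 2^3 · 3 · 5.
Divisors of 120: 1, 2, 3, 4, 5, 6, 8, 10, 12, 15, 20, 24, 30, 40, 60, 120.
Evaluate successive powers at the divisors of 120:
42^1 ≡ 42
42^2 ≡ 59
42^3 ≡ 153
42^4 ≡ 71
42^5 ≡ 37
42^6 ≡ 4
42^8 ≡ 81
42^10 ≡ 129
42^12 ≡ 16
42^15 ≡ 123
42^20 ≡ 56
42^24 ≡ 101
42^30 ≡ 94
42^40 ≡ 36
42^60 ≡ 1
So ord_155(42) = 60.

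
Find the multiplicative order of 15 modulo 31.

10

The order of 15 must divide φ(31) = 31 − 1 = 30 = 2 · 3 · 5.
Divisors of 30: 1, 2, 3, 5, 6, 10, 15, 30.
Test each divisor d:
15^1 ≡ 15 (mod 31)
15^2 ≡ 8 (mod 31)
15^3 ≡ 27 (mod 31)
15^5 ≡ 30 (mod 31)
15^6 ≡ 16 (mod 31)
15^10 ≡ 1 (mod 31) ✓
So ord_31(15) = 10.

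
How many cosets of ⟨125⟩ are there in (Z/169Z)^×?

The order of 125 must divide φ(169) = φ(13^2) = 13·(13−1) = 156 = 2^2 · 3 · 13.
Divisors of 156: 1, 2, 3, 4, 6, 12, 13, 26, 39, 52, 78, 156.
Compute 125^d (mod 169) for the divisors d until we hit 1:
125^1 ≡ 125 (mod 169)
125^2 ≡ 77 (mod 169)
125^3 ≡ 161 (mod 169)
125^4 ≡ 14 (mod 169)
125^6 ≡ 64 (mod 169)
125^12 ≡ 40 (mod 169)
125^13 ≡ 99 (mod 169)
125^26 ≡ 168 (mod 169)
125^39 ≡ 70 (mod 169)
125^52 ≡ 1 (mod 169) ✓
So ord_169(125) = 52, hence |⟨125⟩| = 52.
Index = |(Z/169Z)^×| / |⟨125⟩| = 156 / 52 = 3.

3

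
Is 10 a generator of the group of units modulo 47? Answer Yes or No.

Yes

φ(47) = 47 − 1 = 46 = 2 · 23.
Test 10^(46/q) mod 47 for each prime factor q of 46:
10^23 ≡ 46 (mod 47)  [q = 2: ≢ 1 ✓]
10^2 ≡ 6 (mod 47)  [q = 23: ≢ 1 ✓]
All checks pass, so 10 has order 46 and is a primitive root modulo 47.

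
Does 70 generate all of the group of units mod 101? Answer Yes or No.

No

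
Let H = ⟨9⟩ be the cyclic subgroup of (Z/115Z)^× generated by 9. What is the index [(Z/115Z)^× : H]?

By Lagrange's theorem, ord_115(9) divides φ(115) = φ(5·23) = (5−1)·(23−1) = 4·22 = 88 = 2^3 · 11.
Divisors of 88: 1, 2, 4, 8, 11, 22, 44, 88.
Test each divisor d:
9^1 ≡ 9
9^2 ≡ 81
9^4 ≡ 6
9^8 ≡ 36
9^11 ≡ 24
9^22 ≡ 1
So ord_115(9) = 22, hence |⟨9⟩| = 22.
The index is φ(115) / ord(9) = 88 / 22 = 4.

4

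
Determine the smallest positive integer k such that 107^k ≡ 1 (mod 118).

29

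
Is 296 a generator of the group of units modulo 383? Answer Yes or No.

Yes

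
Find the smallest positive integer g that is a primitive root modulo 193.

5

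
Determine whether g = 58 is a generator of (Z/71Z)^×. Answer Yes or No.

No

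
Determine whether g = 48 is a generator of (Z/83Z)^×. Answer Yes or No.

No

φ(83) = 83 − 1 = 82 = 2 · 41.
Test 48^(82/q) mod 83 for each prime factor q of 82:
48^41 ≡ 1 (mod 83)  [q = 2: ≡ 1 ✗]
48^2 ≡ 63 (mod 83)  [q = 41: ≢ 1 ✓]
Since 48^41 ≡ 1, the order of 48 divides 41 < 82, so 48 is not a primitive root.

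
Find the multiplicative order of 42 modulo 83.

82

Since 42 ∈ (Z/83Z)^×, its order divides φ(83) = 83 − 1 = 82 = 2 · 41.
Divisors of 82: 1, 2, 41, 82.
Evaluate successive powers at the divisors of 82:
42^1 ≡ 42
42^2 ≡ 21
42^41 ≡ 82
42^82 ≡ 1
So ord_83(42) = 82.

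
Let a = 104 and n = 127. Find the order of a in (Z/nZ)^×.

63

ord(104) | φ(127) = 127 − 1 = 126 = 2 · 3^2 · 7.
Divisors of 126: 1, 2, 3, 6, 7, 9, 14, 18, 21, 42, 63, 126.
Compute 104^d (mod 127) for the divisors d until we hit 1:
104^1 ≡ 104 (mod 127)
104^2 ≡ 21 (mod 127)
104^3 ≡ 25 (mod 127)
104^6 ≡ 117 (mod 127)
104^7 ≡ 103 (mod 127)
104^9 ≡ 4 (mod 127)
104^14 ≡ 68 (mod 127)
104^18 ≡ 16 (mod 127)
104^21 ≡ 19 (mod 127)
104^42 ≡ 107 (mod 127)
104^63 ≡ 1 (mod 127) ✓
Hence ord(104) = 63.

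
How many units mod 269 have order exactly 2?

1

φ(269) = 269 − 1 = 268 = 2^2 · 67.
Since (Z/269Z)^× is cyclic of order 268, the number of elements of order d is φ(d) when d | 268 and 0 otherwise.
2 | 268, and φ(2) = 2 − 1 = 1.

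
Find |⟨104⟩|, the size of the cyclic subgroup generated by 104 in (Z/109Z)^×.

ord(104) | φ(109) = 109 − 1 = 108 = 2^2 · 3^3.
Divisors of 108: 1, 2, 3, 4, 6, 9, 12, 18, 27, 36, 54, 108.
Check 104^d mod 109 for each divisor in increasing order:
104^1 ≡ 104 (mod 109)
104^2 ≡ 25 (mod 109)
104^3 ≡ 93 (mod 109)
104^4 ≡ 80 (mod 109)
104^6 ≡ 38 (mod 109)
104^9 ≡ 46 (mod 109)
104^12 ≡ 27 (mod 109)
104^18 ≡ 45 (mod 109)
104^27 ≡ 108 (mod 109)
104^36 ≡ 63 (mod 109)
104^54 ≡ 1 (mod 109) ✓
Hence ord(104) = 54.

54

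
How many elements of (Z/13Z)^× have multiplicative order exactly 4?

φ(13) = 13 − 1 = 12 = 2^2 · 3.
In a cyclic group of order 12, there are φ(d) elements of order d for each divisor d of 12, and zero for non-divisors.
4 = 2^2 divides 12, and φ(4) = 2.

2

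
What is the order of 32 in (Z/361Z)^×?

342

ord(32) | φ(361) = φ(19^2) = 19·(19−1) = 342 = 2 · 3^2 · 19.
Divisors of 342: 1, 2, 3, 6, 9, 18, 19, 38, 57, 114, 171, 342.
Test each divisor d:
32^1 ≡ 32 (mod 361)
32^2 ≡ 302 (mod 361)
32^3 ≡ 278 (mod 361)
32^6 ≡ 30 (mod 361)
32^9 ≡ 37 (mod 361)
32^18 ≡ 286 (mod 361)
32^19 ≡ 127 (mod 361)
32^38 ≡ 245 (mod 361)
32^57 ≡ 69 (mod 361)
32^114 ≡ 68 (mod 361)
32^171 ≡ 360 (mod 361)
32^342 ≡ 1 (mod 361) ✓
The smallest such exponent is 342, so the order of 32 is 342.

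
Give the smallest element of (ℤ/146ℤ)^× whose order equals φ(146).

5

φ(146) = φ(2)·φ(73) = 1·72 = 72 = 2^3 · 3^2.
Test candidates g = 2, 3, … against the prime factors q ∈ {2, 3} of φ(146): g is a generator iff g^(72/q) ≢ 1 for every such q.
g = 2: gcd(2, 146) = 2 > 1, not a unit — skip.
g = 3: 3^36 ≡ 1 — hits 1, so not a primitive root.
g = 4: gcd(4, 146) = 2 > 1, not a unit — skip.
g = 5: 5^36 ≡ 145; 5^24 ≡ 81 — none is 1, so 5 is a primitive root.
The smallest primitive root modulo 146 is 5.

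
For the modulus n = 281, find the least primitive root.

3

φ(281) = 281 − 1 = 280 = 2^3 · 5 · 7.
g is a primitive root iff g^(280/q) ≢ 1 (mod 281) for each prime q ∈ {2, 5, 7}.
g = 2: 2^140 ≡ 1 — hits 1, so not a primitive root.
g = 3: 3^140 ≡ 280; 3^56 ≡ 86; 3^40 ≡ 249 — none is 1, so 3 is a primitive root.
The smallest primitive root modulo 281 is 3.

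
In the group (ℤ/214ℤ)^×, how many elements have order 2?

1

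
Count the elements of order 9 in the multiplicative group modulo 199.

6

φ(199) = 199 − 1 = 198 = 2 · 3^2 · 11.
(Z/199Z)^× is cyclic (|G| = 198); a cyclic group of order m has exactly φ(d) elements of each order d | m, and none otherwise.
9 = 3^2 divides 198, and φ(9) = 6.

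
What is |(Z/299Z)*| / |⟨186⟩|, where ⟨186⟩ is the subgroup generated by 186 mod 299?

The order of 186 must divide φ(299) = φ(13·23) = (13−1)·(23−1) = 12·22 = 264 = 2^3 · 3 · 11.
Divisors of 264: 1, 2, 3, 4, 6, 8, 11, 12, 22, 24, 33, 44, 66, 88, 132, 264.
Evaluate successive powers at the divisors of 264:
186^1 ≡ 186 (mod 299)
186^2 ≡ 211 (mod 299)
186^3 ≡ 77 (mod 299)
186^4 ≡ 269 (mod 299)
186^6 ≡ 248 (mod 299)
186^8 ≡ 3 (mod 299)
186^11 ≡ 231 (mod 299)
186^12 ≡ 209 (mod 299)
186^22 ≡ 139 (mod 299)
186^24 ≡ 27 (mod 299)
186^33 ≡ 116 (mod 299)
186^44 ≡ 185 (mod 299)
186^66 ≡ 1 (mod 299) ✓
Thus |⟨186⟩| = ord(186) = 66.
[(Z/299Z)^× : ⟨186⟩] = 264/66 = 4.

4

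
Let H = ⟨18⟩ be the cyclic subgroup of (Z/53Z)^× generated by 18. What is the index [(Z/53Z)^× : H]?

1

ord(18) | φ(53) = 53 − 1 = 52 = 2^2 · 13.
Divisors of 52: 1, 2, 4, 13, 26, 52.
Evaluate successive powers at the divisors of 52:
18^1 ≡ 18
18^2 ≡ 6
18^4 ≡ 36
18^13 ≡ 23
18^26 ≡ 52
18^52 ≡ 1
Thus |⟨18⟩| = ord(18) = 52.
[(Z/53Z)^× : ⟨18⟩] = 52/52 = 1.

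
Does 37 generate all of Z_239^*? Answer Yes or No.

Yes

φ(239) = 239 − 1 = 238 = 2 · 7 · 17.
Test 37^(238/q) mod 239 for each prime factor q of 238:
37^119 ≡ 238 (mod 239)  [q = 2: ≢ 1 ✓]
37^34 ≡ 201 (mod 239)  [q = 7: ≢ 1 ✓]
37^14 ≡ 166 (mod 239)  [q = 17: ≢ 1 ✓]
All checks pass, so 37 has order 238 and is a primitive root modulo 239.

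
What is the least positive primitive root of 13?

2

φ(13) = 13 − 1 = 12 = 2^2 · 3.
Test candidates g = 2, 3, … against the prime factors q ∈ {2, 3} of φ(13): g is a generator iff g^(12/q) ≢ 1 for every such q.
g = 2: 2^6 ≡ 12; 2^4 ≡ 3 — none is 1, so 2 is a primitive root.
So 2 is the smallest generator of (Z/13Z)^×.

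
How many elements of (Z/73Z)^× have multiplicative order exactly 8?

4

φ(73) = 73 − 1 = 72 = 2^3 · 3^2.
In a cyclic group of order 72, there are φ(d) elements of order d for each divisor d of 72, and zero for non-divisors.
8 = 2^3 divides 72, and φ(8) = 4.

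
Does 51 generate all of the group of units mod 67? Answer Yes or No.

Yes

φ(67) = 67 − 1 = 66 = 2 · 3 · 11.
Test 51^(66/q) mod 67 for each prime factor q of 66:
51^33 ≡ 66 (mod 67)  [q = 2: ≢ 1 ✓]
51^22 ≡ 37 (mod 67)  [q = 3: ≢ 1 ✓]
51^6 ≡ 14 (mod 67)  [q = 11: ≢ 1 ✓]
None equal 1, so ord_67(51) = 66: 51 is a primitive root.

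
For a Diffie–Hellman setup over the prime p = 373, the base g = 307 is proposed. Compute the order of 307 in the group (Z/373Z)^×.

ord(307) | φ(373) = 373 − 1 = 372 = 2^2 · 3 · 31.
Divisors of 372: 1, 2, 3, 4, 6, 12, 31, 62, 93, 124, 186, 372.
Test each divisor d:
307^1 ≡ 307 (mod 373)
307^2 ≡ 253 (mod 373)
307^3 ≡ 87 (mod 373)
307^4 ≡ 226 (mod 373)
307^6 ≡ 109 (mod 373)
307^12 ≡ 318 (mod 373)
307^31 ≡ 89 (mod 373)
307^62 ≡ 88 (mod 373)
307^93 ≡ 372 (mod 373)
307^124 ≡ 284 (mod 373)
307^186 ≡ 1 (mod 373) ✓
Hence ord(307) = 186.

186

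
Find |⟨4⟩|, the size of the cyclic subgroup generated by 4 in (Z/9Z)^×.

3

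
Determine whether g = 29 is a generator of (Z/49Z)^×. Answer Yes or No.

φ(49) = φ(7^2) = 7·(7−1) = 42 = 2 · 3 · 7.
An element g generates (Z/49Z)^× iff g^(42/q) ≢ 1 (mod 49) for each prime q ∈ {2, 3, 7}.
29^21 ≡ 1 (mod 49)  [q = 2: ≡ 1 ✗]
29^14 ≡ 1 (mod 49)  [q = 3: ≡ 1 ✗]
29^6 ≡ 22 (mod 49)  [q = 7: ≢ 1 ✓]
29^21 ≡ 1 shows ord(29) | 21, strictly less than φ(49); not a primitive root.

No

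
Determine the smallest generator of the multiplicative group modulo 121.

2

φ(121) = φ(11^2) = 11·(11−1) = 110 = 2 · 5 · 11.
g is a primitive root iff g^(110/q) ≢ 1 (mod 121) for each prime q ∈ {2, 5, 11}.
g = 2: 2^55 ≡ 120; 2^22 ≡ 81; 2^10 ≡ 56 — none is 1, so 2 is a primitive root.
So 2 is the smallest generator of (Z/121Z)^×.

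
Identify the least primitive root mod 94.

5

φ(94) = φ(2)·φ(47) = 1·46 = 46 = 2 · 23.
g is a primitive root iff g^(46/q) ≢ 1 (mod 94) for each prime q ∈ {2, 23}.
g = 2: gcd(2, 94) = 2 > 1, not a unit — skip.
g = 3: 3^23 ≡ 1 — hits 1, so not a primitive root.
g = 4: gcd(4, 94) = 2 > 1, not a unit — skip.
g = 5: 5^23 ≡ 93; 5^2 ≡ 25 — none is 1, so 5 is a primitive root.
Hence the least primitive root of 94 is 5.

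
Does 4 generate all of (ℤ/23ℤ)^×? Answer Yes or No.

No

φ(23) = 23 − 1 = 22 = 2 · 11.
An element g generates (Z/23Z)^× iff g^(22/q) ≢ 1 (mod 23) for each prime q ∈ {2, 11}.
4^11 ≡ 1 (mod 23)  [q = 2: ≡ 1 ✗]
4^2 ≡ 16 (mod 23)  [q = 11: ≢ 1 ✓]
The check at q = 2 fails, so 4 generates a proper subgroup.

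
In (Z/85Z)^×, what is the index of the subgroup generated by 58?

Since 58 ∈ (Z/85Z)^×, its order divides φ(85) = φ(5·17) = (5−1)·(17−1) = 4·16 = 64 = 2^6.
Divisors of 64: 1, 2, 4, 8, 16, 32, 64.
Check 58^d mod 85 for each divisor in increasing order:
58^1 ≡ 58 (mod 85)
58^2 ≡ 49 (mod 85)
58^4 ≡ 21 (mod 85)
58^8 ≡ 16 (mod 85)
58^16 ≡ 1 (mod 85) ✓
Thus |⟨58⟩| = ord(58) = 16.
[(Z/85Z)^× : ⟨58⟩] = 64/16 = 4.

4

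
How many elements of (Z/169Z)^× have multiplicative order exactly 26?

φ(169) = φ(13^2) = 13·(13−1) = 156 = 2^2 · 3 · 13.
In a cyclic group of order 156, there are φ(d) elements of order d for each divisor d of 156, and zero for non-divisors.
26 = 2 · 13 divides 156, and φ(26) = 12.

12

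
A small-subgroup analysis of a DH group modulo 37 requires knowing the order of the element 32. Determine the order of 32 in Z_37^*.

36

By Lagrange's theorem, ord_37(32) divides φ(37) = 37 − 1 = 36 = 2^2 · 3^2.
Divisors of 36: 1, 2, 3, 4, 6, 9, 12, 18, 36.
Compute 32^d (mod 37) for the divisors d until we hit 1:
32^1 ≡ 32 (mod 37)
32^2 ≡ 25 (mod 37)
32^3 ≡ 23 (mod 37)
32^4 ≡ 33 (mod 37)
32^6 ≡ 11 (mod 37)
32^9 ≡ 31 (mod 37)
32^12 ≡ 10 (mod 37)
32^18 ≡ 36 (mod 37)
32^36 ≡ 1 (mod 37) ✓
So ord_37(32) = 36.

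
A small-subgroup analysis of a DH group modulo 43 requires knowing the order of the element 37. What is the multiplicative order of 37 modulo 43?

6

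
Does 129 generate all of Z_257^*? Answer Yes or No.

No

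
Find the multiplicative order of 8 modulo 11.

Since 8 ∈ (Z/11Z)^×, its order divides φ(11) = 11 − 1 = 10 = 2 · 5.
Divisors of 10: 1, 2, 5, 10.
Check 8^d mod 11 for each divisor in increasing order:
8^1 ≡ 8 (mod 11)
8^2 ≡ 9 (mod 11)
8^5 ≡ 10 (mod 11)
8^10 ≡ 1 (mod 11) ✓
Hence ord(8) = 10.

10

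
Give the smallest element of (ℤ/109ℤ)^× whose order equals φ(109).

6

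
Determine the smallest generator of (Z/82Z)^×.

φ(82) = φ(2)·φ(41) = 1·40 = 40 = 2^3 · 5.
Test candidates g = 2, 3, … against the prime factors q ∈ {2, 5} of φ(82): g is a generator iff g^(40/q) ≢ 1 for every such q.
g = 2: gcd(2, 82) = 2 > 1, not a unit — skip.
g = 3: 3^20 ≡ 81; 3^8 ≡ 1 — hits 1, so not a primitive root.
g = 4: gcd(4, 82) = 2 > 1, not a unit — skip.
g = 5: 5^20 ≡ 1 — hits 1, so not a primitive root.
g = 6: gcd(6, 82) = 2 > 1, not a unit — skip.
g = 7: 7^20 ≡ 81; 7^8 ≡ 37 — none is 1, so 7 is a primitive root.
Hence the least primitive root of 82 is 7.

7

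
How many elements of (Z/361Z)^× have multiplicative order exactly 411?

0

φ(361) = φ(19^2) = 19·(19−1) = 342 = 2 · 3^2 · 19.
(Z/361Z)^× is cyclic (|G| = 342); a cyclic group of order m has exactly φ(d) elements of each order d | m, and none otherwise.
Since 411 ∤ 342, the count is 0.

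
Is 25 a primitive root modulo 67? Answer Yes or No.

No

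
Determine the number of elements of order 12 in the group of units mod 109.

4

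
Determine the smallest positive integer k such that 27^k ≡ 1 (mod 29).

By Lagrange's theorem, ord_29(27) divides φ(29) = 29 − 1 = 28 = 2^2 · 7.
Divisors of 28: 1, 2, 4, 7, 14, 28.
Check 27^d mod 29 for each divisor in increasing order:
27^1 ≡ 27 (mod 29)
27^2 ≡ 4 (mod 29)
27^4 ≡ 16 (mod 29)
27^7 ≡ 17 (mod 29)
27^14 ≡ 28 (mod 29)
27^28 ≡ 1 (mod 29) ✓
The smallest such exponent is 28, so the order of 27 is 28.

28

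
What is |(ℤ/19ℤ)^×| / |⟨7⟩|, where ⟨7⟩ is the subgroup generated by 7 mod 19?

6

Since 7 ∈ (Z/19Z)^×, its order divides φ(19) = 19 − 1 = 18 = 2 · 3^2.
Divisors of 18: 1, 2, 3, 6, 9, 18.
Check 7^d mod 19 for each divisor in increasing order:
7^1 ≡ 7 (mod 19)
7^2 ≡ 11 (mod 19)
7^3 ≡ 1 (mod 19) ✓
The order of 7 is 3, so the subgroup it generates has 3 elements.
[(Z/19Z)^× : ⟨7⟩] = 18/3 = 6.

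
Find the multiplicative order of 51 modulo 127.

ord(51) | φ(127) = 127 − 1 = 126 = 2 · 3^2 · 7.
Divisors of 126: 1, 2, 3, 6, 7, 9, 14, 18, 21, 42, 63, 126.
Compute 51^d (mod 127) for the divisors d until we hit 1:
51^1 ≡ 51 (mod 127)
51^2 ≡ 61 (mod 127)
51^3 ≡ 63 (mod 127)
51^6 ≡ 32 (mod 127)
51^7 ≡ 108 (mod 127)
51^9 ≡ 111 (mod 127)
51^14 ≡ 107 (mod 127)
51^18 ≡ 2 (mod 127)
51^21 ≡ 126 (mod 127)
51^42 ≡ 1 (mod 127) ✓
So ord_127(51) = 42.

42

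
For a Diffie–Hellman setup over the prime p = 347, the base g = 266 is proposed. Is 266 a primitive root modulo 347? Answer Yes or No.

Yes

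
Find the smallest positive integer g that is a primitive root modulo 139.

φ(139) = 139 − 1 = 138 = 2 · 3 · 23.
g is a primitive root iff g^(138/q) ≢ 1 (mod 139) for each prime q ∈ {2, 3, 23}.
g = 2: 2^69 ≡ 138; 2^46 ≡ 96; 2^6 ≡ 64 — none is 1, so 2 is a primitive root.
Hence the least primitive root of 139 is 2.

2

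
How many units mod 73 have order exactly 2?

φ(73) = 73 − 1 = 72 = 2^3 · 3^2.
In a cyclic group of order 72, there are φ(d) elements of order d for each divisor d of 72, and zero for non-divisors.
2 | 72, and φ(2) = 2 − 1 = 1.

1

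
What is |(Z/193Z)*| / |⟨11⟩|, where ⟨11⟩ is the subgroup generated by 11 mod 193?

3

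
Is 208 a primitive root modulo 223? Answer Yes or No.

φ(223) = 223 − 1 = 222 = 2 · 3 · 37.
An element g generates (Z/223Z)^× iff g^(222/q) ≢ 1 (mod 223) for each prime q ∈ {2, 3, 37}.
208^111 ≡ 222 (mod 223)  [q = 2: ≢ 1 ✓]
208^74 ≡ 1 (mod 223)  [q = 3: ≡ 1 ✗]
208^6 ≡ 8 (mod 223)  [q = 37: ≢ 1 ✓]
The check at q = 3 fails, so 208 generates a proper subgroup.

No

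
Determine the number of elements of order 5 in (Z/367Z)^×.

0

φ(367) = 367 − 1 = 366 = 2 · 3 · 61.
Since (Z/367Z)^× is cyclic of order 366, the number of elements of order d is φ(d) when d | 366 and 0 otherwise.
Since 5 ∤ 366, the count is 0.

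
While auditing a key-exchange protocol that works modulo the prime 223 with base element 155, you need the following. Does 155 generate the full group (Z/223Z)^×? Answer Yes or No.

φ(223) = 223 − 1 = 222 = 2 · 3 · 37.
An element g generates (Z/223Z)^× iff g^(222/q) ≢ 1 (mod 223) for each prime q ∈ {2, 3, 37}.
155^111 ≡ 222 (mod 223)  [q = 2: ≢ 1 ✓]
155^74 ≡ 1 (mod 223)  [q = 3: ≡ 1 ✗]
155^6 ≡ 4 (mod 223)  [q = 37: ≢ 1 ✓]
Since 155^74 ≡ 1, the order of 155 divides 74 < 222, so 155 is not a primitive root.

No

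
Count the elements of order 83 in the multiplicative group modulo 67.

φ(67) = 67 − 1 = 66 = 2 · 3 · 11.
(Z/67Z)^× is cyclic (|G| = 66); a cyclic group of order m has exactly φ(d) elements of each order d | m, and none otherwise.
Here 66 is not a multiple of 83, so there are no elements of order 83.

0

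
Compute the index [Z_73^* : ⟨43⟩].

Since 43 ∈ (Z/73Z)^×, its order divides φ(73) = 73 − 1 = 72 = 2^3 · 3^2.
Divisors of 72: 1, 2, 3, 4, 6, 8, 9, 12, 18, 24, 36, 72.
Compute 43^d (mod 73) for the divisors d until we hit 1:
43^1 ≡ 43 (mod 73)
43^2 ≡ 24 (mod 73)
43^3 ≡ 10 (mod 73)
43^4 ≡ 65 (mod 73)
43^6 ≡ 27 (mod 73)
43^8 ≡ 64 (mod 73)
43^9 ≡ 51 (mod 73)
43^12 ≡ 72 (mod 73)
43^18 ≡ 46 (mod 73)
43^24 ≡ 1 (mod 73) ✓
So ord_73(43) = 24, hence |⟨43⟩| = 24.
Index = |(Z/73Z)^×| / |⟨43⟩| = 72 / 24 = 3.

3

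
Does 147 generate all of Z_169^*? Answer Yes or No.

φ(169) = φ(13^2) = 13·(13−1) = 156 = 2^2 · 3 · 13.
An element g generates (Z/169Z)^× iff g^(156/q) ≢ 1 (mod 169) for each prime q ∈ {2, 3, 13}.
147^78 ≡ 1 (mod 169)  [q = 2: ≡ 1 ✗]
147^52 ≡ 22 (mod 169)  [q = 3: ≢ 1 ✓]
147^12 ≡ 1 (mod 169)  [q = 13: ≡ 1 ✗]
147^78 ≡ 1 shows ord(147) | 78, strictly less than φ(169); not a primitive root.

No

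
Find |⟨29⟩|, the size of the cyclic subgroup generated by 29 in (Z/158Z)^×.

78

ord(29) | φ(158) = φ(2)·φ(79) = 1·78 = 78 = 2 · 3 · 13.
Divisors of 78: 1, 2, 3, 6, 13, 26, 39, 78.
Check 29^d mod 158 for each divisor in increasing order:
29^1 ≡ 29 (mod 158)
29^2 ≡ 51 (mod 158)
29^3 ≡ 57 (mod 158)
29^6 ≡ 89 (mod 158)
29^13 ≡ 135 (mod 158)
29^26 ≡ 55 (mod 158)
29^39 ≡ 157 (mod 158)
29^78 ≡ 1 (mod 158) ✓
Therefore the multiplicative order of 29 modulo 158 is 78.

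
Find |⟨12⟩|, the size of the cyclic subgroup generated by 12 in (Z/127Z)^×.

126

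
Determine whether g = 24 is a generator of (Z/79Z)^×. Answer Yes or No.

φ(79) = 79 − 1 = 78 = 2 · 3 · 13.
An element g generates (Z/79Z)^× iff g^(78/q) ≢ 1 (mod 79) for each prime q ∈ {2, 3, 13}.
24^39 ≡ 78 (mod 79)  [q = 2: ≢ 1 ✓]
24^26 ≡ 23 (mod 79)  [q = 3: ≢ 1 ✓]
24^6 ≡ 1 (mod 79)  [q = 13: ≡ 1 ✗]
24^6 ≡ 1 shows ord(24) | 6, strictly less than φ(79); not a primitive root.

No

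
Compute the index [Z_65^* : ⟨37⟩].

4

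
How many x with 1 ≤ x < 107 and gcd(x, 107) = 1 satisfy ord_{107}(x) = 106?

φ(107) = 107 − 1 = 106 = 2 · 53.
(Z/107Z)^× is cyclic (|G| = 106); a cyclic group of order m has exactly φ(d) elements of each order d | m, and none otherwise.
106 = 2 · 53 divides 106, and φ(106) = 52.

52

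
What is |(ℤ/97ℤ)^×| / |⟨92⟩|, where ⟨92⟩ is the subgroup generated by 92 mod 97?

The order of 92 must divide φ(97) = 97 − 1 = 96 = 2^5 · 3.
Divisors of 96: 1, 2, 3, 4, 6, 8, 12, 16, 24, 32, 48, 96.
Check 92^d mod 97 for each divisor in increasing order:
92^1 ≡ 92 (mod 97)
92^2 ≡ 25 (mod 97)
92^3 ≡ 69 (mod 97)
92^4 ≡ 43 (mod 97)
92^6 ≡ 8 (mod 97)
92^8 ≡ 6 (mod 97)
92^12 ≡ 64 (mod 97)
92^16 ≡ 36 (mod 97)
92^24 ≡ 22 (mod 97)
92^32 ≡ 35 (mod 97)
92^48 ≡ 96 (mod 97)
92^96 ≡ 1 (mod 97) ✓
So ord_97(92) = 96, hence |⟨92⟩| = 96.
The index is φ(97) / ord(92) = 96 / 96 = 1.

1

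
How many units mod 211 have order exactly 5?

φ(211) = 211 − 1 = 210 = 2 · 3 · 5 · 7.
In a cyclic group of order 210, there are φ(d) elements of order d for each divisor d of 210, and zero for non-divisors.
5 | 210, and φ(5) = 5 − 1 = 4.

4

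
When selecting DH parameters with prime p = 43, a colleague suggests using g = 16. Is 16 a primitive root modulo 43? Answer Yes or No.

No

φ(43) = 43 − 1 = 42 = 2 · 3 · 7.
16 is a primitive root mod 43 iff 16^(φ(43)/q) ≢ 1 for every prime q | φ(43), i.e. q ∈ {2, 3, 7}.
16^21 ≡ 1 (mod 43)  [q = 2: ≡ 1 ✗]
16^14 ≡ 1 (mod 43)  [q = 3: ≡ 1 ✗]
16^6 ≡ 35 (mod 43)  [q = 7: ≢ 1 ✓]
Since 16^21 ≡ 1, the order of 16 divides 21 < 42, so 16 is not a primitive root.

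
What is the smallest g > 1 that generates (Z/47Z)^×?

5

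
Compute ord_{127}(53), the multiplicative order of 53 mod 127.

126

By Lagrange's theorem, ord_127(53) divides φ(127) = 127 − 1 = 126 = 2 · 3^2 · 7.
Divisors of 126: 1, 2, 3, 6, 7, 9, 14, 18, 21, 42, 63, 126.
Evaluate successive powers at the divisors of 126:
53^1 ≡ 53 (mod 127)
53^2 ≡ 15 (mod 127)
53^3 ≡ 33 (mod 127)
53^6 ≡ 73 (mod 127)
53^7 ≡ 59 (mod 127)
53^9 ≡ 123 (mod 127)
53^14 ≡ 52 (mod 127)
53^18 ≡ 16 (mod 127)
53^21 ≡ 20 (mod 127)
53^42 ≡ 19 (mod 127)
53^63 ≡ 126 (mod 127)
53^126 ≡ 1 (mod 127) ✓
So ord_127(53) = 126.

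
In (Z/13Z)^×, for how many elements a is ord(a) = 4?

φ(13) = 13 − 1 = 12 = 2^2 · 3.
In a cyclic group of order 12, there are φ(d) elements of order d for each divisor d of 12, and zero for non-divisors.
4 = 2^2 divides 12, and φ(4) = 2.

2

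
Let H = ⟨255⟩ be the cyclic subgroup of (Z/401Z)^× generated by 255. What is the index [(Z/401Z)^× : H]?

16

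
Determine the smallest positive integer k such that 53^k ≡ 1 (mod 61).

By Lagrange's theorem, ord_61(53) divides φ(61) = 61 − 1 = 60 = 2^2 · 3 · 5.
Divisors of 60: 1, 2, 3, 4, 5, 6, 10, 12, 15, 20, 30, 60.
Check 53^d mod 61 for each divisor in increasing order:
53^1 ≡ 53 (mod 61)
53^2 ≡ 3 (mod 61)
53^3 ≡ 37 (mod 61)
53^4 ≡ 9 (mod 61)
53^5 ≡ 50 (mod 61)
53^6 ≡ 27 (mod 61)
53^10 ≡ 60 (mod 61)
53^12 ≡ 58 (mod 61)
53^15 ≡ 11 (mod 61)
53^20 ≡ 1 (mod 61) ✓
The smallest such exponent is 20, so the order of 53 is 20.

20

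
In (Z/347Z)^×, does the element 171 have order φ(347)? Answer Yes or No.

Yes

φ(347) = 347 − 1 = 346 = 2 · 173.
171 is a primitive root mod 347 iff 171^(φ(347)/q) ≢ 1 for every prime q | φ(347), i.e. q ∈ {2, 173}.
171^173 ≡ 346 (mod 347)  [q = 2: ≢ 1 ✓]
171^2 ≡ 93 (mod 347)  [q = 173: ≢ 1 ✓]
All checks pass, so 171 has order 346 and is a primitive root modulo 347.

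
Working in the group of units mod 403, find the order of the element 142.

30

Since 142 ∈ (Z/403Z)^×, its order divides φ(403) = φ(13·31) = (13−1)·(31−1) = 12·30 = 360 = 2^3 · 3^2 · 5.
Divisors of 360: 1, 2, 3, 4, 5, 6, 8, 9, 10, 12, 15, 18, 20, 24, 30, 36, 40, 45, 60, 72, 90, 120, 180, 360.
Evaluate successive powers at the divisors of 360:
142^1 ≡ 142 (mod 403)
142^2 ≡ 14 (mod 403)
142^3 ≡ 376 (mod 403)
142^4 ≡ 196 (mod 403)
142^5 ≡ 25 (mod 403)
142^6 ≡ 326 (mod 403)
142^8 ≡ 131 (mod 403)
142^9 ≡ 64 (mod 403)
142^10 ≡ 222 (mod 403)
142^12 ≡ 287 (mod 403)
142^15 ≡ 311 (mod 403)
142^18 ≡ 66 (mod 403)
142^20 ≡ 118 (mod 403)
142^24 ≡ 157 (mod 403)
142^30 ≡ 1 (mod 403) ✓
So ord_403(142) = 30.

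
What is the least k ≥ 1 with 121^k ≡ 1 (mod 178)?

By Lagrange's theorem, ord_178(121) divides φ(178) = φ(2)·φ(89) = 1·88 = 88 = 2^3 · 11.
Divisors of 88: 1, 2, 4, 8, 11, 22, 44, 88.
Test each divisor d:
121^1 ≡ 121 (mod 178)
121^2 ≡ 45 (mod 178)
121^4 ≡ 67 (mod 178)
121^8 ≡ 39 (mod 178)
121^11 ≡ 1 (mod 178) ✓
So ord_178(121) = 11.

11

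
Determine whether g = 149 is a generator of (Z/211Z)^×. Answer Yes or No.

φ(211) = 211 − 1 = 210 = 2 · 3 · 5 · 7.
An element g generates (Z/211Z)^× iff g^(210/q) ≢ 1 (mod 211) for each prime q ∈ {2, 3, 5, 7}.
149^105 ≡ 210 (mod 211)  [q = 2: ≢ 1 ✓]
149^70 ≡ 14 (mod 211)  [q = 3: ≢ 1 ✓]
149^42 ≡ 107 (mod 211)  [q = 5: ≢ 1 ✓]
149^30 ≡ 148 (mod 211)  [q = 7: ≢ 1 ✓]
Every test exponent gives a nontrivial residue, hence 149 generates the full group.

Yes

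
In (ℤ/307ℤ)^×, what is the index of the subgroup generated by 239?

3

ord(239) | φ(307) = 307 − 1 = 306 = 2 · 3^2 · 17.
Divisors of 306: 1, 2, 3, 6, 9, 17, 18, 34, 51, 102, 153, 306.
Test each divisor d:
239^1 ≡ 239 (mod 307)
239^2 ≡ 19 (mod 307)
239^3 ≡ 243 (mod 307)
239^6 ≡ 105 (mod 307)
239^9 ≡ 34 (mod 307)
239^17 ≡ 290 (mod 307)
239^18 ≡ 235 (mod 307)
239^34 ≡ 289 (mod 307)
239^51 ≡ 306 (mod 307)
239^102 ≡ 1 (mod 307) ✓
Thus |⟨239⟩| = ord(239) = 102.
[(Z/307Z)^× : ⟨239⟩] = 306/102 = 3.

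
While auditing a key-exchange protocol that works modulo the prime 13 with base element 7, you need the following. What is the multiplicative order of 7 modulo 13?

12

ord(7) | φ(13) = 13 − 1 = 12 = 2^2 · 3.
Divisors of 12: 1, 2, 3, 4, 6, 12.
Check 7^d mod 13 for each divisor in increasing order:
7^1 ≡ 7
7^2 ≡ 10
7^3 ≡ 5
7^4 ≡ 9
7^6 ≡ 12
7^12 ≡ 1
The smallest such exponent is 12, so the order of 7 is 12.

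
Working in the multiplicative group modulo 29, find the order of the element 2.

28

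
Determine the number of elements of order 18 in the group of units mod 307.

φ(307) = 307 − 1 = 306 = 2 · 3^2 · 17.
Since (Z/307Z)^× is cyclic of order 306, the number of elements of order d is φ(d) when d | 306 and 0 otherwise.
18 = 2 · 3^2 divides 306, and φ(18) = 6.

6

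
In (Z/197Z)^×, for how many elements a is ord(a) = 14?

6

φ(197) = 197 − 1 = 196 = 2^2 · 7^2.
(Z/197Z)^× is cyclic (|G| = 196); a cyclic group of order m has exactly φ(d) elements of each order d | m, and none otherwise.
14 = 2 · 7 divides 196, and φ(14) = 6.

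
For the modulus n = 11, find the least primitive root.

φ(11) = 11 − 1 = 10 = 2 · 5.
Test candidates g = 2, 3, … against the prime factors q ∈ {2, 5} of φ(11): g is a generator iff g^(10/q) ≢ 1 for every such q.
g = 2: 2^5 ≡ 10; 2^2 ≡ 4 — none is 1, so 2 is a primitive root.
Hence the least primitive root of 11 is 2.

2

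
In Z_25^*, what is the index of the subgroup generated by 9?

2

ord(9) | φ(25) = φ(5^2) = 5·(5−1) = 20 = 2^2 · 5.
Divisors of 20: 1, 2, 4, 5, 10, 20.
Compute 9^d (mod 25) for the divisors d until we hit 1:
9^1 ≡ 9
9^2 ≡ 6
9^4 ≡ 11
9^5 ≡ 24
9^10 ≡ 1
Thus |⟨9⟩| = ord(9) = 10.
[(Z/25Z)^× : ⟨9⟩] = 20/10 = 2.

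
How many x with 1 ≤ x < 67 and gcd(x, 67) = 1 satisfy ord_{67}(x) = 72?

φ(67) = 67 − 1 = 66 = 2 · 3 · 11.
Since (Z/67Z)^× is cyclic of order 66, the number of elements of order d is φ(d) when d | 66 and 0 otherwise.
Since 72 ∤ 66, the count is 0.

0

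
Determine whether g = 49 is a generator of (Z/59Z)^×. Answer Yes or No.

No

φ(59) = 59 − 1 = 58 = 2 · 29.
Test 49^(58/q) mod 59 for each prime factor q of 58:
49^29 ≡ 1 (mod 59)  [q = 2: ≡ 1 ✗]
49^2 ≡ 41 (mod 59)  [q = 29: ≢ 1 ✓]
Since 49^29 ≡ 1, the order of 49 divides 29 < 58, so 49 is not a primitive root.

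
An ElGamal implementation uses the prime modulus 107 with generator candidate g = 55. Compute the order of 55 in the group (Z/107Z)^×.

106

Since 55 ∈ (Z/107Z)^×, its order divides φ(107) = 107 − 1 = 106 = 2 · 53.
Divisors of 106: 1, 2, 53, 106.
Compute 55^d (mod 107) for the divisors d until we hit 1:
55^1 ≡ 55
55^2 ≡ 29
55^53 ≡ 106
55^106 ≡ 1
The smallest such exponent is 106, so the order of 55 is 106.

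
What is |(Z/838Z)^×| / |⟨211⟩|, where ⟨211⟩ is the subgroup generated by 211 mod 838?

11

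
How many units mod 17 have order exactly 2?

1

φ(17) = 17 − 1 = 16 = 2^4.
In a cyclic group of order 16, there are φ(d) elements of order d for each divisor d of 16, and zero for non-divisors.
2 | 16, and φ(2) = 2 − 1 = 1.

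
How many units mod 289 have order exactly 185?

φ(289) = φ(17^2) = 17·(17−1) = 272 = 2^4 · 17.
Since (Z/289Z)^× is cyclic of order 272, the number of elements of order d is φ(d) when d | 272 and 0 otherwise.
Here 272 is not a multiple of 185, so there are no elements of order 185.

0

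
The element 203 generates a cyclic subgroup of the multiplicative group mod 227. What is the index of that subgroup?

ord(203) | φ(227) = 227 − 1 = 226 = 2 · 113.
Divisors of 226: 1, 2, 113, 226.
Evaluate successive powers at the divisors of 226:
203^1 ≡ 203
203^2 ≡ 122
203^113 ≡ 1
Thus |⟨203⟩| = ord(203) = 113.
Index = |(Z/227Z)^×| / |⟨203⟩| = 226 / 113 = 2.

2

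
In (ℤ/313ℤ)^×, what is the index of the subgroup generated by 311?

Since 311 ∈ (Z/313Z)^×, its order divides φ(313) = 313 − 1 = 312 = 2^3 · 3 · 13.
Divisors of 312: 1, 2, 3, 4, 6, 8, 12, 13, 24, 26, 39, 52, 78, 104, 156, 312.
Evaluate successive powers at the divisors of 312:
311^1 ≡ 311
311^2 ≡ 4
311^3 ≡ 305
311^4 ≡ 16
311^6 ≡ 64
311^8 ≡ 256
311^12 ≡ 27
311^13 ≡ 259
311^24 ≡ 103
311^26 ≡ 99
311^39 ≡ 288
311^52 ≡ 98
311^78 ≡ 312
311^104 ≡ 214
311^156 ≡ 1
The order of 311 is 156, so the subgroup it generates has 156 elements.
The index is φ(313) / ord(311) = 312 / 156 = 2.

2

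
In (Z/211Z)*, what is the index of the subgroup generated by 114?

ord(114) | φ(211) = 211 − 1 = 210 = 2 · 3 · 5 · 7.
Divisors of 210: 1, 2, 3, 5, 6, 7, 10, 14, 15, 21, 30, 35, 42, 70, 105, 210.
Check 114^d mod 211 for each divisor in increasing order:
114^1 ≡ 114
114^2 ≡ 125
114^3 ≡ 113
114^5 ≡ 199
114^6 ≡ 109
114^7 ≡ 188
114^10 ≡ 144
114^14 ≡ 107
114^15 ≡ 171
114^21 ≡ 71
114^30 ≡ 123
114^35 ≡ 1
The order of 114 is 35, so the subgroup it generates has 35 elements.
Index = |(Z/211Z)^×| / |⟨114⟩| = 210 / 35 = 6.

6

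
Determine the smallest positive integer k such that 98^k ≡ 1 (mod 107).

The order of 98 must divide φ(107) = 107 − 1 = 106 = 2 · 53.
Divisors of 106: 1, 2, 53, 106.
Compute 98^d (mod 107) for the divisors d until we hit 1:
98^1 ≡ 98 (mod 107)
98^2 ≡ 81 (mod 107)
98^53 ≡ 106 (mod 107)
98^106 ≡ 1 (mod 107) ✓
The smallest such exponent is 106, so the order of 98 is 106.

106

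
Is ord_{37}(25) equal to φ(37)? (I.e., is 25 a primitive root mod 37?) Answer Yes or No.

No

φ(37) = 37 − 1 = 36 = 2^2 · 3^2.
Test 25^(36/q) mod 37 for each prime factor q of 36:
25^18 ≡ 1 (mod 37)  [q = 2: ≡ 1 ✗]
25^12 ≡ 26 (mod 37)  [q = 3: ≢ 1 ✓]
Since 25^18 ≡ 1, the order of 25 divides 18 < 36, so 25 is not a primitive root.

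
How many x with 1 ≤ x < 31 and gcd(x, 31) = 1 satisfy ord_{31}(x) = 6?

2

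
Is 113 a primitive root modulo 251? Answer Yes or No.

No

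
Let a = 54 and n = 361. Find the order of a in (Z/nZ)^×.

By Lagrange's theorem, ord_361(54) divides φ(361) = φ(19^2) = 19·(19−1) = 342 = 2 · 3^2 · 19.
Divisors of 342: 1, 2, 3, 6, 9, 18, 19, 38, 57, 114, 171, 342.
Compute 54^d (mod 361) for the divisors d until we hit 1:
54^1 ≡ 54
54^2 ≡ 28
54^3 ≡ 68
54^6 ≡ 292
54^9 ≡ 1
So ord_361(54) = 9.

9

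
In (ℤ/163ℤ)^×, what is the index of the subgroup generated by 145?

By Lagrange's theorem, ord_163(145) divides φ(163) = 163 − 1 = 162 = 2 · 3^4.
Divisors of 162: 1, 2, 3, 6, 9, 18, 27, 54, 81, 162.
Test each divisor d:
145^1 ≡ 145 (mod 163)
145^2 ≡ 161 (mod 163)
145^3 ≡ 36 (mod 163)
145^6 ≡ 155 (mod 163)
145^9 ≡ 38 (mod 163)
145^18 ≡ 140 (mod 163)
145^27 ≡ 104 (mod 163)
145^54 ≡ 58 (mod 163)
145^81 ≡ 1 (mod 163) ✓
So ord_163(145) = 81, hence |⟨145⟩| = 81.
Index = |(Z/163Z)^×| / |⟨145⟩| = 162 / 81 = 2.

2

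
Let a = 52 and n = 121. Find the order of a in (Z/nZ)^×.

110

The order of 52 must divide φ(121) = φ(11^2) = 11·(11−1) = 110 = 2 · 5 · 11.
Divisors of 110: 1, 2, 5, 10, 11, 22, 55, 110.
Test each divisor d:
52^1 ≡ 52
52^2 ≡ 42
52^5 ≡ 10
52^10 ≡ 100
52^11 ≡ 118
52^22 ≡ 9
52^55 ≡ 120
52^110 ≡ 1
Therefore the multiplicative order of 52 modulo 121 is 110.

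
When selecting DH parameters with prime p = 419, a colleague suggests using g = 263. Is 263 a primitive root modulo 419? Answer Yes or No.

Yes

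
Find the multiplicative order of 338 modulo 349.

By Lagrange's theorem, ord_349(338) divides φ(349) = 349 − 1 = 348 = 2^2 · 3 · 29.
Divisors of 348: 1, 2, 3, 4, 6, 12, 29, 58, 87, 116, 174, 348.
Compute 338^d (mod 349) for the divisors d until we hit 1:
338^1 ≡ 338 (mod 349)
338^2 ≡ 121 (mod 349)
338^3 ≡ 65 (mod 349)
338^4 ≡ 332 (mod 349)
338^6 ≡ 37 (mod 349)
338^12 ≡ 322 (mod 349)
338^29 ≡ 213 (mod 349)
338^58 ≡ 348 (mod 349)
338^87 ≡ 136 (mod 349)
338^116 ≡ 1 (mod 349) ✓
Hence ord(338) = 116.

116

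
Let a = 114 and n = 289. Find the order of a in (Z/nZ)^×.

ord(114) | φ(289) = φ(17^2) = 17·(17−1) = 272 = 2^4 · 17.
Divisors of 272: 1, 2, 4, 8, 16, 17, 34, 68, 136, 272.
Test each divisor d:
114^1 ≡ 114 (mod 289)
114^2 ≡ 280 (mod 289)
114^4 ≡ 81 (mod 289)
114^8 ≡ 203 (mod 289)
114^16 ≡ 171 (mod 289)
114^17 ≡ 131 (mod 289)
114^34 ≡ 110 (mod 289)
114^68 ≡ 251 (mod 289)
114^136 ≡ 288 (mod 289)
114^272 ≡ 1 (mod 289) ✓
Therefore the multiplicative order of 114 modulo 289 is 272.

272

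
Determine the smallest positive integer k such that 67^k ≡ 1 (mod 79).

Since 67 ∈ (Z/79Z)^×, its order divides φ(79) = 79 − 1 = 78 = 2 · 3 · 13.
Divisors of 78: 1, 2, 3, 6, 13, 26, 39, 78.
Compute 67^d (mod 79) for the divisors d until we hit 1:
67^1 ≡ 67 (mod 79)
67^2 ≡ 65 (mod 79)
67^3 ≡ 10 (mod 79)
67^6 ≡ 21 (mod 79)
67^13 ≡ 1 (mod 79) ✓
Hence ord(67) = 13.

13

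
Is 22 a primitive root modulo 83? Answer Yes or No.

φ(83) = 83 − 1 = 82 = 2 · 41.
Test 22^(82/q) mod 83 for each prime factor q of 82:
22^41 ≡ 82 (mod 83)  [q = 2: ≢ 1 ✓]
22^2 ≡ 69 (mod 83)  [q = 41: ≢ 1 ✓]
All checks pass, so 22 has order 82 and is a primitive root modulo 83.

Yes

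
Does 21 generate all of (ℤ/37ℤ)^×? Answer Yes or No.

φ(37) = 37 − 1 = 36 = 2^2 · 3^2.
21 is a primitive root mod 37 iff 21^(φ(37)/q) ≢ 1 for every prime q | φ(37), i.e. q ∈ {2, 3}.
21^18 ≡ 1 (mod 37)  [q = 2: ≡ 1 ✗]
21^12 ≡ 26 (mod 37)  [q = 3: ≢ 1 ✓]
The check at q = 2 fails, so 21 generates a proper subgroup.

No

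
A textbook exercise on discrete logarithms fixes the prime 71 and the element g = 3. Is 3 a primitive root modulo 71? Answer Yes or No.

φ(71) = 71 − 1 = 70 = 2 · 5 · 7.
An element g generates (Z/71Z)^× iff g^(70/q) ≢ 1 (mod 71) for each prime q ∈ {2, 5, 7}.
3^35 ≡ 1 (mod 71)  [q = 2: ≡ 1 ✗]
3^14 ≡ 54 (mod 71)  [q = 5: ≢ 1 ✓]
3^10 ≡ 48 (mod 71)  [q = 7: ≢ 1 ✓]
The check at q = 2 fails, so 3 generates a proper subgroup.

No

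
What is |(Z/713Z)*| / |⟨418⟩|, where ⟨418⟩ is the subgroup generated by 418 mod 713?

6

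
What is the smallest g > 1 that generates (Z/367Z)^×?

6

φ(367) = 367 − 1 = 366 = 2 · 3 · 61.
Test candidates g = 2, 3, … against the prime factors q ∈ {2, 3, 61} of φ(367): g is a generator iff g^(366/q) ≢ 1 for every such q.
g = 2: 2^183 ≡ 1 — hits 1, so not a primitive root.
g = 3: 3^183 ≡ 366; 3^122 ≡ 1 — hits 1, so not a primitive root.
g = 4: 4^183 ≡ 1 — hits 1, so not a primitive root.
g = 5: 5^183 ≡ 366; 5^122 ≡ 1 — hits 1, so not a primitive root.
g = 6: 6^183 ≡ 366; 6^122 ≡ 283; 6^6 ≡ 47 — none is 1, so 6 is a primitive root.
The smallest primitive root modulo 367 is 6.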